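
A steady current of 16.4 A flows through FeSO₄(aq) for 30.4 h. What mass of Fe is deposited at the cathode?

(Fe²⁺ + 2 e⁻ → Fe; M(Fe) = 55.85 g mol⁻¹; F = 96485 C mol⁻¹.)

Q = I·t = 16.40 A × 109440 s = 1795000 C.
n(e⁻) = Q/F = 1795000 / 96485 = 18.60 mol.
Fe²⁺ + 2 e⁻ → Fe, so n(Fe) = n(e⁻)/2 = 9.301 mol.
m = n·M = 9.301 × 55.85 = 519 g.

519 g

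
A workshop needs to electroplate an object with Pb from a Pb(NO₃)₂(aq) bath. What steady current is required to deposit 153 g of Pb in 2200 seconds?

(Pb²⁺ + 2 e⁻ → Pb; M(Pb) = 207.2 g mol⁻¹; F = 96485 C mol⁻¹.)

n(Pb) = 153 / 207.2 = 0.7384 mol.
n(e⁻) = 2 × 0.7384 = 1.477 mol.
Q = n(e⁻)·F = 1.477 × 96485 = 142500 C.
I = Q/t = 142500 / 2200.0 s = 64.8 A.

64.8 A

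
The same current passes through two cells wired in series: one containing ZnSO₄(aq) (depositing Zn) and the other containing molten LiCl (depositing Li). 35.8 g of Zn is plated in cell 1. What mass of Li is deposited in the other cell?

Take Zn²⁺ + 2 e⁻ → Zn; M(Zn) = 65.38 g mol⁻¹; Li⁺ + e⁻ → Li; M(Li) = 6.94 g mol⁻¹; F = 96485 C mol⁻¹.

7.60 g

n(Zn) = 35.8 / 65.38 = 0.5476 mol.
Since Zn²⁺ + 2 e⁻ → Zn, n(e⁻) passed = 2 × 0.5476 = 1.095 mol.
Cells in series carry the same charge, so the same 1.095 mol of electrons passes through cell 2.
Li⁺ + e⁻ → Li, so n(Li) = 1.095 / 1 = 1.095 mol.
m(Li) = 1.095 × 6.94 = 7.60 g.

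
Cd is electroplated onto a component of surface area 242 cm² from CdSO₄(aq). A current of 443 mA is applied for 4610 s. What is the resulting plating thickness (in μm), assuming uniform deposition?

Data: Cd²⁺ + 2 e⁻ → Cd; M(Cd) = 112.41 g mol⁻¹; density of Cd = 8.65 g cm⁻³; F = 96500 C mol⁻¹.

5.68 μm

Q = I·t = 0.4430 × 4610.0 = 2042 C; n(e⁻) = 0.02116 mol.
n(Cd) = n(e⁻)/2 = 0.01058 mol, so m = 0.01058 × 112.41 = 1.189 g.
Volume = m/ρ = 1.189 / 8.65 = 0.1375 cm³.
Thickness = V/A = 0.1375 / 242 = 5.68 × 10⁻⁴ cm = 5.68 μm.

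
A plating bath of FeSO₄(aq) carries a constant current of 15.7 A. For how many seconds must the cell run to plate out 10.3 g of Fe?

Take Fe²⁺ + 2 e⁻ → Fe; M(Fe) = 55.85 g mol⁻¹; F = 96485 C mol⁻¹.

2270 s

n(Fe) = m/M = 10.3 / 55.85 = 0.1844 mol.
Each Fe atom requires 2 electrons, so n(e⁻) = 2 × 0.1844 = 0.3688 mol.
Q = n(e⁻)·F = 0.3688 × 96485 = 35590 C.
t = Q/I = 35590 / 15.70 A = 2267 s.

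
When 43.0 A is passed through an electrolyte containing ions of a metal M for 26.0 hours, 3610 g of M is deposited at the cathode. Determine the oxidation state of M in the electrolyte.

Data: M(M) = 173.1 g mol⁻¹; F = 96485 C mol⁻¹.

Q = I·t = 43.00 A × 93600 s = 4025000 C, so n(e⁻) = 4025000/96485 = 41.71 mol.
n(M) deposited = 3610 / 173.1 = 20.85 mol.
Electrons per atom = n(e⁻)/n(M) = 41.71 / 20.85 = 2.00 ≈ 2, so the ion is M²⁺.

+2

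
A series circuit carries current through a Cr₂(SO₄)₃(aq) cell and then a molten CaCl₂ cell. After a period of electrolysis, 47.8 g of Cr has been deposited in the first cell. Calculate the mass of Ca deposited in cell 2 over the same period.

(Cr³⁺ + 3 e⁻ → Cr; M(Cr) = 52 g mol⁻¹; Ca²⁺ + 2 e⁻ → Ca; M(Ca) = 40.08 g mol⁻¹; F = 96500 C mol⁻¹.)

55.3 g

n(Cr) = 47.8 / 52 = 0.9192 mol.
Since Cr³⁺ + 3 e⁻ → Cr, n(e⁻) passed = 3 × 0.9192 = 2.758 mol.
Cells in series carry the same charge, so the same 2.758 mol of electrons passes through cell 2.
Ca²⁺ + 2 e⁻ → Ca, so n(Ca) = 2.758 / 2 = 1.379 mol.
m(Ca) = 1.379 × 40.08 = 55.3 g.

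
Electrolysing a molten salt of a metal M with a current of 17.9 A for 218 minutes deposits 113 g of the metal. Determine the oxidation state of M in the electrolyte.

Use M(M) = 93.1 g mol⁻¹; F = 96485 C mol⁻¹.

Q = I·t = 17.90 A × 13080 s = 234100 C, so n(e⁻) = 234100/96485 = 2.427 mol.
n(M) deposited = 113 / 93.1 = 1.214 mol.
Electrons per atom = n(e⁻)/n(M) = 2.427 / 1.214 = 2.00 ≈ 2, so the ion is M²⁺.

+2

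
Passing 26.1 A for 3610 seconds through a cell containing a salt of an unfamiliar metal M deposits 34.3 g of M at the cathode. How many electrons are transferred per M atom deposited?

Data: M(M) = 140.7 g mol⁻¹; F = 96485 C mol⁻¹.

4

Q = I·t = 26.10 A × 3610.0 s = 94220 C, so n(e⁻) = 94220/96485 = 0.9765 mol.
n(M) deposited = 34.3 / 140.7 = 0.2438 mol.
Electrons per atom = n(e⁻)/n(M) = 0.9765 / 0.2438 = 4.01 ≈ 4, so the ion is M⁴⁺.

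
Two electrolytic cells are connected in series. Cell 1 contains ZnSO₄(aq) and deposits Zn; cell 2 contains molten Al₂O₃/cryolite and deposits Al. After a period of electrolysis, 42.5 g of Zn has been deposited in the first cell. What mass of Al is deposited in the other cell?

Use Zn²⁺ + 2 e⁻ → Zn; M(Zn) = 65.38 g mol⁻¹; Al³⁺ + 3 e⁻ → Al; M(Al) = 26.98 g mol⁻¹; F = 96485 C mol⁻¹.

n(Zn) = 42.5 / 65.38 = 0.6500 mol.
Since Zn²⁺ + 2 e⁻ → Zn, n(e⁻) passed = 2 × 0.6500 = 1.300 mol.
Cells in series carry the same charge, so the same 1.300 mol of electrons passes through cell 2.
Al³⁺ + 3 e⁻ → Al, so n(Al) = 1.300 / 3 = 0.4334 mol.
m(Al) = 0.4334 × 26.98 = 11.7 g.

11.7 g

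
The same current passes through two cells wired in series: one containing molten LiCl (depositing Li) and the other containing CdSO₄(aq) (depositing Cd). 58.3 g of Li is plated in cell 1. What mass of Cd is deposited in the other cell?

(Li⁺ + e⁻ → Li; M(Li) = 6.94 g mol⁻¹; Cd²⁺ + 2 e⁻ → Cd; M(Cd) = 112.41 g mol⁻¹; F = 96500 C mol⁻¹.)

n(Li) = 58.3 / 6.94 = 8.401 mol.
Since Li⁺ + e⁻ → Li, n(e⁻) passed = 1 × 8.401 = 8.401 mol.
Cells in series carry the same charge, so the same 8.401 mol of electrons passes through cell 2.
Cd²⁺ + 2 e⁻ → Cd, so n(Cd) = 8.401 / 2 = 4.200 mol.
m(Cd) = 4.200 × 112.41 = 472 g.

472 g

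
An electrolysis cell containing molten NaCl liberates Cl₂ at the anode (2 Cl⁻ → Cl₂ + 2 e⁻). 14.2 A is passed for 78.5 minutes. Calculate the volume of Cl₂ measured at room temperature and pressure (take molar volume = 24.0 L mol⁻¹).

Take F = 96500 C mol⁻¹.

8.32 L

Q = I·t = 14.20 A × 4710.0 s = 66880 C.
n(e⁻) = Q/F = 66880 / 96500 = 0.6931 mol.
2 electrons are transferred per Cl₂ molecule, so n(Cl₂) = 0.6931 / 2 = 0.3465 mol.
V = n × V_m = 0.3465 × 24.0 = 8.32 L.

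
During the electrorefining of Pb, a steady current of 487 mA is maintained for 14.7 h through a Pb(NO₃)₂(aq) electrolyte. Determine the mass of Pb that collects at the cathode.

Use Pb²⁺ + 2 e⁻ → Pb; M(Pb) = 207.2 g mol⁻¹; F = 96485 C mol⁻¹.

27.7 g

Q = I·t = 0.4870 A × 52920 s = 25770 C.
n(e⁻) = Q/F = 25770 / 96485 = 0.2671 mol.
Pb²⁺ + 2 e⁻ → Pb, so n(Pb) = n(e⁻)/2 = 0.1336 mol.
m = n·M = 0.1336 × 207.2 = 27.7 g.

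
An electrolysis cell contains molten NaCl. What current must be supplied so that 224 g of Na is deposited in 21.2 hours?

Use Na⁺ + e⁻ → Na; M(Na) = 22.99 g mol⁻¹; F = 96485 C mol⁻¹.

12.3 A

n(Na) = 224 / 22.99 = 9.743 mol.
n(e⁻) = 1 × 9.743 = 9.743 mol.
Q = n(e⁻)·F = 9.743 × 96485 = 940100 C.
I = Q/t = 940100 / 76320 s = 12.3 A.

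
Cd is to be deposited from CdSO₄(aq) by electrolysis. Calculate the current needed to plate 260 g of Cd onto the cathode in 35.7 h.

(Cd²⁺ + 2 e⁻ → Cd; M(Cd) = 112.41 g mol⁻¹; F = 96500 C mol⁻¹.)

n(Cd) = 260 / 112.41 = 2.313 mol.
n(e⁻) = 2 × 2.313 = 4.626 mol.
Q = n(e⁻)·F = 4.626 × 96500 = 446400 C.
I = Q/t = 446400 / 128520 s = 3.47 A.

3.47 A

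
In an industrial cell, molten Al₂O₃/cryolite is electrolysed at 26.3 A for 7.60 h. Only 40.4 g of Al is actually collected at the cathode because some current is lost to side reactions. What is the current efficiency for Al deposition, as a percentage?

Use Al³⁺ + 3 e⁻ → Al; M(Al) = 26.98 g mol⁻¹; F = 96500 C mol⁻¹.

60.2 %

Q = I·t = 26.30 × 27360 = 719600 C; n(e⁻) = 719600/96500 = 7.457 mol.
Theoretical n(Al) = n(e⁻)/3 = 2.486 mol, i.e. m_theo = 2.486 × 26.98 = 67.06 g.
Efficiency = m_actual / m_theo = 40.4 / 67.06 = 60.2 %.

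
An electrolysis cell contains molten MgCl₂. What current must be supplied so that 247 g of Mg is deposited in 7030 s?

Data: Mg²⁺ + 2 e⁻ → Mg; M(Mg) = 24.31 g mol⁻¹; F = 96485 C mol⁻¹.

279 A

n(Mg) = 247 / 24.31 = 10.16 mol.
n(e⁻) = 2 × 10.16 = 20.32 mol.
Q = n(e⁻)·F = 20.32 × 96485 = 1961000 C.
I = Q/t = 1961000 / 7030.0 s = 279 A.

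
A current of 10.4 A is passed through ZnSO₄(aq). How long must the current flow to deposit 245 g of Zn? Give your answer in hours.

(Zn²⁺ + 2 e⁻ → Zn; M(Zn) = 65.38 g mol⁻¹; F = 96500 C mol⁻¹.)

n(Zn) = m/M = 245 / 65.38 = 3.747 mol.
Each Zn atom requires 2 electrons, so n(e⁻) = 2 × 3.747 = 7.495 mol.
Q = n(e⁻)·F = 7.495 × 96500 = 723200 C.
t = Q/I = 723200 / 10.40 A = 69540 s = 19.3 h.

19.3 h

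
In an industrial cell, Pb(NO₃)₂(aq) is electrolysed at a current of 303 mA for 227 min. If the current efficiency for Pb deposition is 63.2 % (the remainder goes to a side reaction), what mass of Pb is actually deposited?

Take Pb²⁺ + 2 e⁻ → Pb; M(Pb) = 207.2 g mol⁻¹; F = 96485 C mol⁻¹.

Q = I·t = 0.3030 × 13620 = 4127 C.
n(e⁻) = 4127/96485 = 0.04277 mol; theoretically n(Pb) = 0.04277/2 = 0.02139 mol, m_theo = 4.431 g.
At 63.2 % efficiency, m_actual = 0.632 × 4.431 = 2.80 g.

2.80 g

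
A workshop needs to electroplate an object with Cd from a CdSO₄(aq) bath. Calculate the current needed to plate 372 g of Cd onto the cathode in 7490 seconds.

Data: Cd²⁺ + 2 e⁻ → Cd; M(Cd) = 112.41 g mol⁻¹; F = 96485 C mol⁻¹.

n(Cd) = 372 / 112.41 = 3.309 mol.
n(e⁻) = 2 × 3.309 = 6.619 mol.
Q = n(e⁻)·F = 6.619 × 96485 = 638600 C.
I = Q/t = 638600 / 7490.0 s = 85.3 A.

85.3 A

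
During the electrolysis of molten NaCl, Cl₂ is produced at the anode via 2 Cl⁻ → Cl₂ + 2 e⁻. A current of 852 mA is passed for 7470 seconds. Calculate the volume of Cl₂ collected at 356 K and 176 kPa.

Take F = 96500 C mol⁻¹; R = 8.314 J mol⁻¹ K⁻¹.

Q = I·t = 0.8520 A × 7470.0 s = 6364 C.
n(e⁻) = Q/F = 6364 / 96500 = 0.06595 mol.
2 electrons are transferred per Cl₂ molecule, so n(Cl₂) = 0.06595 / 2 = 0.03298 mol.
V = nRT/P = (0.03298 × 8.314 × 356) / (176 × 10³ Pa) = 5.55 × 10⁻⁴ m³ = 0.555 L.

0.555 L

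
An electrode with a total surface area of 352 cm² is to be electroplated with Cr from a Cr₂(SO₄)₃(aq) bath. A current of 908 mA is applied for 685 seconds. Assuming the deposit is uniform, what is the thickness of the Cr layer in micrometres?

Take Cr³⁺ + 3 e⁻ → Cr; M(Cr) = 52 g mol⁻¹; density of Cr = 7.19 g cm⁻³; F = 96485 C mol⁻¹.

0.441 μm

Q = I·t = 0.9080 × 685.00 = 622.0 C; n(e⁻) = 0.006446 mol.
n(Cr) = n(e⁻)/3 = 0.002149 mol, so m = 0.002149 × 52 = 0.1117 g.
Volume = m/ρ = 0.1117 / 7.19 = 0.01554 cm³.
Thickness = V/A = 0.01554 / 352 = 4.41 × 10⁻⁵ cm = 0.441 μm.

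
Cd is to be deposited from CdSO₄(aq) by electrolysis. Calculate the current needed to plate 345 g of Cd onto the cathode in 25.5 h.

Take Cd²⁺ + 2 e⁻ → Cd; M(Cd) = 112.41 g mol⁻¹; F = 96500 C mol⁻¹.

n(Cd) = 345 / 112.41 = 3.069 mol.
n(e⁻) = 2 × 3.069 = 6.138 mol.
Q = n(e⁻)·F = 6.138 × 96500 = 592300 C.
I = Q/t = 592300 / 91800 s = 6.45 A.

6.45 A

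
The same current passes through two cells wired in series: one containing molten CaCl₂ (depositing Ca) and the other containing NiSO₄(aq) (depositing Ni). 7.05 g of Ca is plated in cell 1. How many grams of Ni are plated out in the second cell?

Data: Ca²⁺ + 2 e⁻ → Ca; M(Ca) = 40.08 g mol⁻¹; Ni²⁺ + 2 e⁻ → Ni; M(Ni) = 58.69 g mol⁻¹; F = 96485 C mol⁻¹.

n(Ca) = 7.05 / 40.08 = 0.1759 mol.
Since Ca²⁺ + 2 e⁻ → Ca, n(e⁻) passed = 2 × 0.1759 = 0.3518 mol.
Cells in series carry the same charge, so the same 0.3518 mol of electrons passes through cell 2.
Ni²⁺ + 2 e⁻ → Ni, so n(Ni) = 0.3518 / 2 = 0.1759 mol.
m(Ni) = 0.1759 × 58.69 = 10.3 g.

10.3 g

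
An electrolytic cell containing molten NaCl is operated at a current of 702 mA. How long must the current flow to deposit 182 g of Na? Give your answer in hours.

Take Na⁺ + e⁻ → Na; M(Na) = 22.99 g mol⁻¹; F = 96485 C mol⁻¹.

n(Na) = m/M = 182 / 22.99 = 7.916 mol.
Each Na atom requires 1 electron, so n(e⁻) = 1 × 7.916 = 7.916 mol.
Q = n(e⁻)·F = 7.916 × 96485 = 763800 C.
t = Q/I = 763800 / 0.7020 A = 1088000 s = 302 h.

302 h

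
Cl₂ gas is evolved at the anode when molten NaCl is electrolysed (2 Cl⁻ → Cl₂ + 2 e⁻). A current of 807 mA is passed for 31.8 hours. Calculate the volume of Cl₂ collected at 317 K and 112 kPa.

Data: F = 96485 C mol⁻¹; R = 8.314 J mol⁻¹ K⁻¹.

11.3 L

Q = I·t = 0.8070 A × 114480 s = 92390 C.
n(e⁻) = Q/F = 92390 / 96485 = 0.9575 mol.
2 electrons are transferred per Cl₂ molecule, so n(Cl₂) = 0.9575 / 2 = 0.4788 mol.
V = nRT/P = (0.4788 × 8.314 × 317) / (112 × 10³ Pa) = 0.0113 m³ = 11.3 L.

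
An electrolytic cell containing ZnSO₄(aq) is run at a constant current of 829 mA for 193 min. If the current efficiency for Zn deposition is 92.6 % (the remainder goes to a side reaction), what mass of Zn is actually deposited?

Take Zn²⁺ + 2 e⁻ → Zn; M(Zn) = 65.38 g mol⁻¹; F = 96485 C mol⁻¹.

3.01 g

Q = I·t = 0.8290 × 11580 = 9600 C.
n(e⁻) = 9600/96485 = 0.09950 mol; theoretically n(Zn) = 0.09950/2 = 0.04975 mol, m_theo = 3.253 g.
At 92.6 % efficiency, m_actual = 0.926 × 3.253 = 3.01 g.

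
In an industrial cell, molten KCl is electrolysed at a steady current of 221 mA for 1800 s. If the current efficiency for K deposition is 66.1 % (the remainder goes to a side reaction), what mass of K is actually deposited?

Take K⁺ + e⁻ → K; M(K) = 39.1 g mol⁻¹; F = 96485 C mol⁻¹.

0.107 g

Q = I·t = 0.2210 × 1800.0 = 397.8 C.
n(e⁻) = 397.8/96485 = 0.004123 mol; theoretically n(K) = 0.004123/1 = 0.004123 mol, m_theo = 0.1612 g.
At 66.1 % efficiency, m_actual = 0.661 × 0.1612 = 0.107 g.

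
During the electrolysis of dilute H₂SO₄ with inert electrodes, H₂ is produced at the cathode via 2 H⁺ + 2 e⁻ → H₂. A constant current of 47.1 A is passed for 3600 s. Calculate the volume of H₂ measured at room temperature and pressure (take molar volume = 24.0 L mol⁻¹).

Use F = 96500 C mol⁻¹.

21.1 L

Q = I·t = 47.10 A × 3600.0 s = 169600 C.
n(e⁻) = Q/F = 169600 / 96500 = 1.757 mol.
2 electrons are transferred per H₂ molecule, so n(H₂) = 1.757 / 2 = 0.8785 mol.
V = n × V_m = 0.8785 × 24.0 = 21.1 L.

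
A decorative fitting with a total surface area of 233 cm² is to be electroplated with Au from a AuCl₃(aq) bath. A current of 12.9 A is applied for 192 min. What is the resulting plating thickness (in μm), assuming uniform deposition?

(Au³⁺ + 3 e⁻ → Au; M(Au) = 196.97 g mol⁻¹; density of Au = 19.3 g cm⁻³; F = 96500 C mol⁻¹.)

Q = I·t = 12.90 × 11520 = 148600 C; n(e⁻) = 1.540 mol.
n(Au) = n(e⁻)/3 = 0.5133 mol, so m = 0.5133 × 196.97 = 101.1 g.
Volume = m/ρ = 101.1 / 19.3 = 5.239 cm³.
Thickness = V/A = 5.239 / 233 = 0.0225 cm = 225 μm.

225 μm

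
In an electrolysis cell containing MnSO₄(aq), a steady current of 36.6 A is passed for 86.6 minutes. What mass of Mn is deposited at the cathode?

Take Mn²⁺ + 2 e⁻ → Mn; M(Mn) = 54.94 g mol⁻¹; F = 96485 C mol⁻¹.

54.1 g

Q = I·t = 36.60 A × 5196.0 s = 190200 C.
n(e⁻) = Q/F = 190200 / 96485 = 1.971 mol.
Mn²⁺ + 2 e⁻ → Mn, so n(Mn) = n(e⁻)/2 = 0.9855 mol.
m = n·M = 0.9855 × 54.94 = 54.1 g.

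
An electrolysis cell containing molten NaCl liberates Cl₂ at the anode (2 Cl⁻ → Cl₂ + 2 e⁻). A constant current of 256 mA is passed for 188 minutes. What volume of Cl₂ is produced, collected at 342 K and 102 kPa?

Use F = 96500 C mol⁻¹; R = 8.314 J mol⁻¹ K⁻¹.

0.417 L

Q = I·t = 0.2560 A × 11280 s = 2888 C.
n(e⁻) = Q/F = 2888 / 96500 = 0.02992 mol.
2 electrons are transferred per Cl₂ molecule, so n(Cl₂) = 0.02992 / 2 = 0.01496 mol.
V = nRT/P = (0.01496 × 8.314 × 342) / (102 × 10³ Pa) = 4.17 × 10⁻⁴ m³ = 0.417 L.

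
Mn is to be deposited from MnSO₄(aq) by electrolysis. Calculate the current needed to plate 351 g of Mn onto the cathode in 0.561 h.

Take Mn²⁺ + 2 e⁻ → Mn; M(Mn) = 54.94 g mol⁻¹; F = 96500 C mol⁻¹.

n(Mn) = 351 / 54.94 = 6.389 mol.
n(e⁻) = 2 × 6.389 = 12.78 mol.
Q = n(e⁻)·F = 12.78 × 96500 = 1233000 C.
I = Q/t = 1233000 / 2019.6 s = 611 A.

611 A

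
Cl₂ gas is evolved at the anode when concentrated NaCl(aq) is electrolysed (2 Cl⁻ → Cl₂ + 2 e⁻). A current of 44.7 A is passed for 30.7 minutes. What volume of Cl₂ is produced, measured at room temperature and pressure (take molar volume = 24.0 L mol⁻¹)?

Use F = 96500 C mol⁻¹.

10.2 L

Q = I·t = 44.70 A × 1842.0 s = 82340 C.
n(e⁻) = Q/F = 82340 / 96500 = 0.8532 mol.
2 electrons are transferred per Cl₂ molecule, so n(Cl₂) = 0.8532 / 2 = 0.4266 mol.
V = n × V_m = 0.4266 × 24.0 = 10.2 L.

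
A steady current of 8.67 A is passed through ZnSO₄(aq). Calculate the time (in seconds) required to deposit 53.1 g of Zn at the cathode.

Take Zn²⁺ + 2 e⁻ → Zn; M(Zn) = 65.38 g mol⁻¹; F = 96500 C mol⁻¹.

18100 s

n(Zn) = m/M = 53.1 / 65.38 = 0.8122 mol.
Each Zn atom requires 2 electrons, so n(e⁻) = 2 × 0.8122 = 1.624 mol.
Q = n(e⁻)·F = 1.624 × 96500 = 156700 C.
t = Q/I = 156700 / 8.670 A = 18080 s.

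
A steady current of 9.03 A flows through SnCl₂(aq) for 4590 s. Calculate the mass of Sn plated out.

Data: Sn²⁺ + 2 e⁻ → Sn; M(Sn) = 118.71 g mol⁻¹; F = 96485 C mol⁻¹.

25.5 g

Q = I·t = 9.030 A × 4590.0 s = 41450 C.
n(e⁻) = Q/F = 41450 / 96485 = 0.4296 mol.
Sn²⁺ + 2 e⁻ → Sn, so n(Sn) = n(e⁻)/2 = 0.2148 mol.
m = n·M = 0.2148 × 118.71 = 25.5 g.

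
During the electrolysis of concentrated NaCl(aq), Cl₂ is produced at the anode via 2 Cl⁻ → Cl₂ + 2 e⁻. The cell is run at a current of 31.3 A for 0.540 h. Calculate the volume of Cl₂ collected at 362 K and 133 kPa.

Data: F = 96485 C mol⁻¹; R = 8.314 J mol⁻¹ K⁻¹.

7.14 L

Q = I·t = 31.30 A × 1944.0 s = 60850 C.
n(e⁻) = Q/F = 60850 / 96485 = 0.6306 mol.
2 electrons are transferred per Cl₂ molecule, so n(Cl₂) = 0.6306 / 2 = 0.3153 mol.
V = nRT/P = (0.3153 × 8.314 × 362) / (133 × 10³ Pa) = 0.00714 m³ = 7.14 L.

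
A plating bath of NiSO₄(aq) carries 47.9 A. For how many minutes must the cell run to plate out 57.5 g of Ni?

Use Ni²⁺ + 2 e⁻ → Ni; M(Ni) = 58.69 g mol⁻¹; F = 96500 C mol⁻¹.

65.8 min

n(Ni) = m/M = 57.5 / 58.69 = 0.9797 mol.
Each Ni atom requires 2 electrons, so n(e⁻) = 2 × 0.9797 = 1.959 mol.
Q = n(e⁻)·F = 1.959 × 96500 = 189100 C.
t = Q/I = 189100 / 47.90 A = 3948 s = 65.8 min.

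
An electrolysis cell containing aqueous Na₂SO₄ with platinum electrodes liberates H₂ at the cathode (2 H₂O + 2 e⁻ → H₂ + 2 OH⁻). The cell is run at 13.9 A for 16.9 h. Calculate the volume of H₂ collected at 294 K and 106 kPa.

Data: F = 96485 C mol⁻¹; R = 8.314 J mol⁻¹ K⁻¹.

Q = I·t = 13.90 A × 60840 s = 845700 C.
n(e⁻) = Q/F = 845700 / 96485 = 8.765 mol.
2 electrons are transferred per H₂ molecule, so n(H₂) = 8.765 / 2 = 4.382 mol.
V = nRT/P = (4.382 × 8.314 × 294) / (106 × 10³ Pa) = 0.101 m³ = 101 L.

101 L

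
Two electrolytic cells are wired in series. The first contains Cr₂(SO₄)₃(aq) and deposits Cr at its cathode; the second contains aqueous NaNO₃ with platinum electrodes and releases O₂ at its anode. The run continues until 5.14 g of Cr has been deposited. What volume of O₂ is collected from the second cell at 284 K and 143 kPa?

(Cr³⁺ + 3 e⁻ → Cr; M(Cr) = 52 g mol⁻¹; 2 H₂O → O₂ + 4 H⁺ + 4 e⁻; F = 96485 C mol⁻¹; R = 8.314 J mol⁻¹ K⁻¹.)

1.22 L

n(Cr) = 5.14 / 52 = 0.09885 mol, so n(e⁻) = 3 × 0.09885 = 0.2965 mol.
The cells are in series, so the same 0.2965 mol of electrons passes through the second cell.
2 H₂O → O₂ + 4 H⁺ + 4 e⁻ — 4 mol e⁻ per mol O₂, so n(O₂) = 0.2965/4 = 0.07413 mol.
V = nRT/P = (0.07413 × 8.314 × 284) / (143 × 10³) = 0.00122 m³ = 1.22 L.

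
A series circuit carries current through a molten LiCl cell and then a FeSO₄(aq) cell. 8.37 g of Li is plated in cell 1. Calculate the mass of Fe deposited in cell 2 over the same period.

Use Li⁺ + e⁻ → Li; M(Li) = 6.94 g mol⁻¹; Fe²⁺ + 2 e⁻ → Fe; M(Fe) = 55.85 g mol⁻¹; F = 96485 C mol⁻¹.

n(Li) = 8.37 / 6.94 = 1.206 mol.
Since Li⁺ + e⁻ → Li, n(e⁻) passed = 1 × 1.206 = 1.206 mol.
Cells in series carry the same charge, so the same 1.206 mol of electrons passes through cell 2.
Fe²⁺ + 2 e⁻ → Fe, so n(Fe) = 1.206 / 2 = 0.6030 mol.
m(Fe) = 0.6030 × 55.85 = 33.7 g.

33.7 g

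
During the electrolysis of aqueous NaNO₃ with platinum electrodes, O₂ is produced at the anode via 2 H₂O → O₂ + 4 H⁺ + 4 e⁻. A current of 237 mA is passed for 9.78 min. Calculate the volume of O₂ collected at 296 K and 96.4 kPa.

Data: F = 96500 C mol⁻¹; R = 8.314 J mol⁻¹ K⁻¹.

Q = I·t = 0.2370 A × 586.80 s = 139.1 C.
n(e⁻) = Q/F = 139.1 / 96500 = 0.001441 mol.
4 electrons are transferred per O₂ molecule, so n(O₂) = 0.001441 / 4 = 0.0003603 mol.
V = nRT/P = (0.0003603 × 8.314 × 296) / (96.4 × 10³ Pa) = 9.20 × 10⁻⁶ m³ = 0.00920 L.

0.00920 L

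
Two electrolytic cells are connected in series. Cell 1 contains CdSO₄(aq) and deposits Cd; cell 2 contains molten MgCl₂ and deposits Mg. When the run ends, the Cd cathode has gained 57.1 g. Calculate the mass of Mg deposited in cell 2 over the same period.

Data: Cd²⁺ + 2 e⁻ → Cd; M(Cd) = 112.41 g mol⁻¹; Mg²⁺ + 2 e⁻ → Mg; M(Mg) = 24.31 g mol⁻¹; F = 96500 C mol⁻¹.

12.3 g

n(Cd) = 57.1 / 112.41 = 0.5080 mol.
Since Cd²⁺ + 2 e⁻ → Cd, n(e⁻) passed = 2 × 0.5080 = 1.016 mol.
Cells in series carry the same charge, so the same 1.016 mol of electrons passes through cell 2.
Mg²⁺ + 2 e⁻ → Mg, so n(Mg) = 1.016 / 2 = 0.5080 mol.
m(Mg) = 0.5080 × 24.31 = 12.3 g.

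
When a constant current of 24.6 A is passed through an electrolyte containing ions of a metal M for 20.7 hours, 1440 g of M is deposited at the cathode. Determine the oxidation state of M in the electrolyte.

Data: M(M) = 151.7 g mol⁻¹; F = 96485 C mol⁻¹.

Q = I·t = 24.60 A × 74520 s = 1833000 C, so n(e⁻) = 1833000/96485 = 19.00 mol.
n(M) deposited = 1440 / 151.7 = 9.492 mol.
Electrons per atom = n(e⁻)/n(M) = 19.00 / 9.492 = 2.00 ≈ 2, so the ion is M²⁺.

+2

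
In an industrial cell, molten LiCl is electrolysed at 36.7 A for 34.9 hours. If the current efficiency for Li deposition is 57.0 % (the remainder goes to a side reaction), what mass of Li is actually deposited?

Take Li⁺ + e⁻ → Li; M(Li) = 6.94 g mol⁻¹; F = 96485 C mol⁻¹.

Q = I·t = 36.70 × 125640 = 4611000 C.
n(e⁻) = 4611000/96485 = 47.79 mol; theoretically n(Li) = 47.79/1 = 47.79 mol, m_theo = 331.7 g.
At 57.0 % efficiency, m_actual = 0.570 × 331.7 = 189 g.

189 g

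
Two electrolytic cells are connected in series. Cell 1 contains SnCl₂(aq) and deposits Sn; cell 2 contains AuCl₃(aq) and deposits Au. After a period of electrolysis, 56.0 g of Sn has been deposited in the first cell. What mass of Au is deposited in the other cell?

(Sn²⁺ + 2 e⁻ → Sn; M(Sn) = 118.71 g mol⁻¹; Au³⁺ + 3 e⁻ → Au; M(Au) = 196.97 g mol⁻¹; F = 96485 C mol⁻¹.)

n(Sn) = 56.0 / 118.71 = 0.4717 mol.
Since Sn²⁺ + 2 e⁻ → Sn, n(e⁻) passed = 2 × 0.4717 = 0.9435 mol.
Cells in series carry the same charge, so the same 0.9435 mol of electrons passes through cell 2.
Au³⁺ + 3 e⁻ → Au, so n(Au) = 0.9435 / 3 = 0.3145 mol.
m(Au) = 0.3145 × 196.97 = 61.9 g.

61.9 g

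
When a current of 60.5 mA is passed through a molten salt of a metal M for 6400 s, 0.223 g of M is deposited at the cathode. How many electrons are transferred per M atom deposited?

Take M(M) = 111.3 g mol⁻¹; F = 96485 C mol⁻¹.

2

Q = I·t = 0.06050 A × 6400.0 s = 387.2 C, so n(e⁻) = 387.2/96485 = 0.004013 mol.
n(M) deposited = 0.223 / 111.3 = 0.002004 mol.
Electrons per atom = n(e⁻)/n(M) = 0.004013 / 0.002004 = 2.00 ≈ 2, so the ion is M²⁺.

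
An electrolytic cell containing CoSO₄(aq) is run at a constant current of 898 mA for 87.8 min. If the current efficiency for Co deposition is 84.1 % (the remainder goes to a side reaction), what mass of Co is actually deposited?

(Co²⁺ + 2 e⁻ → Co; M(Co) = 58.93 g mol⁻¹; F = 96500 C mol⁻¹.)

1.21 g

Q = I·t = 0.8980 × 5268.0 = 4731 C.
n(e⁻) = 4731/96500 = 0.04902 mol; theoretically n(Co) = 0.04902/2 = 0.02451 mol, m_theo = 1.444 g.
At 84.1 % efficiency, m_actual = 0.841 × 1.444 = 1.21 g.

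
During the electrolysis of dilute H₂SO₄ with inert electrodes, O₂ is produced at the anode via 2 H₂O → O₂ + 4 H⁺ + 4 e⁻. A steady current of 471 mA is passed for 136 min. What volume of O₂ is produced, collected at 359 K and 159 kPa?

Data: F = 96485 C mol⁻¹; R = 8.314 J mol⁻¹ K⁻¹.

Q = I·t = 0.4710 A × 8160.0 s = 3843 C.
n(e⁻) = Q/F = 3843 / 96485 = 0.03983 mol.
4 electrons are transferred per O₂ molecule, so n(O₂) = 0.03983 / 4 = 0.009958 mol.
V = nRT/P = (0.009958 × 8.314 × 359) / (159 × 10³ Pa) = 1.87 × 10⁻⁴ m³ = 0.187 L.

0.187 L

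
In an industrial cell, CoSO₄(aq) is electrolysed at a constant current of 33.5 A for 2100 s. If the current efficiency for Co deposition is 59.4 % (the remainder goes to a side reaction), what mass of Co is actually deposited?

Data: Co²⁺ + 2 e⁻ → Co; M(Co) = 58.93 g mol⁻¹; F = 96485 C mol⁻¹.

Q = I·t = 33.50 × 2100.0 = 70350 C.
n(e⁻) = 70350/96485 = 0.7291 mol; theoretically n(Co) = 0.7291/2 = 0.3646 mol, m_theo = 21.48 g.
At 59.4 % efficiency, m_actual = 0.594 × 21.48 = 12.8 g.

12.8 g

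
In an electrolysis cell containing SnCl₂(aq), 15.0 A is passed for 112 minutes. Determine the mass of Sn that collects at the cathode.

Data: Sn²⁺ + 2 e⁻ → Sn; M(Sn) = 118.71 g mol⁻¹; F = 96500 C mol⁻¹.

Q = I·t = 15.00 A × 6720.0 s = 100800 C.
n(e⁻) = Q/F = 100800 / 96500 = 1.045 mol.
Sn²⁺ + 2 e⁻ → Sn, so n(Sn) = n(e⁻)/2 = 0.5223 mol.
m = n·M = 0.5223 × 118.71 = 62.0 g.

62.0 g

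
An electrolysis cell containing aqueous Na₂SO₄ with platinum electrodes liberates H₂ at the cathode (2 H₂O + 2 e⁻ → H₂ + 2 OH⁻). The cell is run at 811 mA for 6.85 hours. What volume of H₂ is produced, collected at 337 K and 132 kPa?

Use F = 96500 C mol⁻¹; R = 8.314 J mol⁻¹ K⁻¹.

Q = I·t = 0.8110 A × 24660 s = 20000 C.
n(e⁻) = Q/F = 20000 / 96500 = 0.2072 mol.
2 electrons are transferred per H₂ molecule, so n(H₂) = 0.2072 / 2 = 0.1036 mol.
V = nRT/P = (0.1036 × 8.314 × 337) / (132 × 10³ Pa) = 0.00220 m³ = 2.20 L.

2.20 L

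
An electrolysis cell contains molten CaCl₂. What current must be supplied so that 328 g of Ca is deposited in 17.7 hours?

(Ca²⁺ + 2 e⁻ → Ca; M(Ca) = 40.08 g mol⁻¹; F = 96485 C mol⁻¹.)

24.8 A

n(Ca) = 328 / 40.08 = 8.184 mol.
n(e⁻) = 2 × 8.184 = 16.37 mol.
Q = n(e⁻)·F = 16.37 × 96485 = 1579000 C.
I = Q/t = 1579000 / 63720 s = 24.8 A.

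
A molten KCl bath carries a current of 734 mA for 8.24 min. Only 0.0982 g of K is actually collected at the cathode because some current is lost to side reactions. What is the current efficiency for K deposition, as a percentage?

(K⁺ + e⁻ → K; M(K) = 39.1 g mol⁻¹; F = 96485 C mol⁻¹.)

66.8 %

Q = I·t = 0.7340 × 494.40 = 362.9 C; n(e⁻) = 362.9/96485 = 0.003761 mol.
Theoretical n(K) = n(e⁻)/1 = 0.003761 mol, i.e. m_theo = 0.003761 × 39.1 = 0.1471 g.
Efficiency = m_actual / m_theo = 0.0982 / 0.1471 = 66.8 %.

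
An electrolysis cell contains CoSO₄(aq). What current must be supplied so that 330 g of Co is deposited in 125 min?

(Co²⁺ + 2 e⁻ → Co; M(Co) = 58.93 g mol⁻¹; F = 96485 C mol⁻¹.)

n(Co) = 330 / 58.93 = 5.600 mol.
n(e⁻) = 2 × 5.600 = 11.20 mol.
Q = n(e⁻)·F = 11.20 × 96485 = 1081000 C.
I = Q/t = 1081000 / 7500.0 s = 144 A.

144 A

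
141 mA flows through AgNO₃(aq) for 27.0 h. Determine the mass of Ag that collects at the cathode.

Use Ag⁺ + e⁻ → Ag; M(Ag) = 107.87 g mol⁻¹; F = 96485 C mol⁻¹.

15.3 g

Q = I·t = 0.1410 A × 97200 s = 13710 C.
n(e⁻) = Q/F = 13710 / 96485 = 0.1420 mol.
Ag⁺ + e⁻ → Ag, so n(Ag) = n(e⁻)/1 = 0.1420 mol.
m = n·M = 0.1420 × 107.87 = 15.3 g.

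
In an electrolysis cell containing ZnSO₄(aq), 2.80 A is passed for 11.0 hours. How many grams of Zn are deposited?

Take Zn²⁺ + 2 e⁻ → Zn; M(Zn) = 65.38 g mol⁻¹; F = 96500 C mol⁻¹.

Q = I·t = 2.800 A × 39600 s = 110900 C.
n(e⁻) = Q/F = 110900 / 96500 = 1.149 mol.
Zn²⁺ + 2 e⁻ → Zn, so n(Zn) = n(e⁻)/2 = 0.5745 mol.
m = n·M = 0.5745 × 65.38 = 37.6 g.

37.6 g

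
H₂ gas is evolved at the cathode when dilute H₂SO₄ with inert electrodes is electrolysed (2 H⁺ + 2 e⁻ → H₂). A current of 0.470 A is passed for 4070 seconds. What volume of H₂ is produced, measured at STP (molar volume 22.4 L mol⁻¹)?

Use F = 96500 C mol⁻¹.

0.222 L

Q = I·t = 0.4700 A × 4070.0 s = 1913 C.
n(e⁻) = Q/F = 1913 / 96500 = 0.01982 mol.
2 electrons are transferred per H₂ molecule, so n(H₂) = 0.01982 / 2 = 0.009911 mol.
V = n × V_m = 0.009911 × 22.4 = 0.222 L.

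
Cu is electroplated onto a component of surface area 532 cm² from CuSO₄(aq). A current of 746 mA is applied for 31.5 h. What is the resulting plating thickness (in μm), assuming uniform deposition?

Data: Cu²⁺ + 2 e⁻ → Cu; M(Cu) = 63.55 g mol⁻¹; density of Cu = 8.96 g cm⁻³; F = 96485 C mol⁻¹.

Q = I·t = 0.7460 × 113400 = 84600 C; n(e⁻) = 0.8768 mol.
n(Cu) = n(e⁻)/2 = 0.4384 mol, so m = 0.4384 × 63.55 = 27.86 g.
Volume = m/ρ = 27.86 / 8.96 = 3.109 cm³.
Thickness = V/A = 3.109 / 532 = 0.00584 cm = 58.4 μm.

58.4 μm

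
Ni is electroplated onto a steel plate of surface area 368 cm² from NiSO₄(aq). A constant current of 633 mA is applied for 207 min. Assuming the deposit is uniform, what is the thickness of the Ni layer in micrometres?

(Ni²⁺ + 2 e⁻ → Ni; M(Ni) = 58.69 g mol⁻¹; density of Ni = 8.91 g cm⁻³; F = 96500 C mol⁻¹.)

Q = I·t = 0.6330 × 12420 = 7862 C; n(e⁻) = 0.08147 mol.
n(Ni) = n(e⁻)/2 = 0.04074 mol, so m = 0.04074 × 58.69 = 2.391 g.
Volume = m/ρ = 2.391 / 8.91 = 0.2683 cm³.
Thickness = V/A = 0.2683 / 368 = 7.29 × 10⁻⁴ cm = 7.29 μm.

7.29 μm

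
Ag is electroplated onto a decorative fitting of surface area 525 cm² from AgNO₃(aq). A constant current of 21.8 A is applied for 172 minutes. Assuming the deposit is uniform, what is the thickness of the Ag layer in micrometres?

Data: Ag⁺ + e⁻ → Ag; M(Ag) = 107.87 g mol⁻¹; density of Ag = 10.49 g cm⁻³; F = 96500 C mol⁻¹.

Q = I·t = 21.80 × 10320 = 225000 C; n(e⁻) = 2.331 mol.
n(Ag) = n(e⁻)/1 = 2.331 mol, so m = 2.331 × 107.87 = 251.5 g.
Volume = m/ρ = 251.5 / 10.49 = 23.97 cm³.
Thickness = V/A = 23.97 / 525 = 0.0457 cm = 457 μm.

457 μm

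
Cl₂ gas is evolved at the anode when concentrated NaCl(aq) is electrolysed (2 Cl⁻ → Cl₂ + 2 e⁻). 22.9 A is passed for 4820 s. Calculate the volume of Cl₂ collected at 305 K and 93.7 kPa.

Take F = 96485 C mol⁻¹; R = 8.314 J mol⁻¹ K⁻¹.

Q = I·t = 22.90 A × 4820.0 s = 110400 C.
n(e⁻) = Q/F = 110400 / 96485 = 1.144 mol.
2 electrons are transferred per Cl₂ molecule, so n(Cl₂) = 1.144 / 2 = 0.5720 mol.
V = nRT/P = (0.5720 × 8.314 × 305) / (93.7 × 10³ Pa) = 0.0155 m³ = 15.5 L.

15.5 L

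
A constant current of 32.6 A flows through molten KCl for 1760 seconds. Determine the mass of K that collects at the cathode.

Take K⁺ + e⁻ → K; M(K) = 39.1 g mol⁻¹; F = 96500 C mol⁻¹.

23.2 g

Q = I·t = 32.60 A × 1760.0 s = 57380 C.
n(e⁻) = Q/F = 57380 / 96500 = 0.5946 mol.
K⁺ + e⁻ → K, so n(K) = n(e⁻)/1 = 0.5946 mol.
m = n·M = 0.5946 × 39.1 = 23.2 g.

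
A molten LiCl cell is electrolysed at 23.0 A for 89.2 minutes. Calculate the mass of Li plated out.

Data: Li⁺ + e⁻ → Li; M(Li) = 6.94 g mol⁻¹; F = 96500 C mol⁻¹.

Q = I·t = 23.00 A × 5352.0 s = 123100 C.
n(e⁻) = Q/F = 123100 / 96500 = 1.276 mol.
Li⁺ + e⁻ → Li, so n(Li) = n(e⁻)/1 = 1.276 mol.
m = n·M = 1.276 × 6.94 = 8.85 g.

8.85 g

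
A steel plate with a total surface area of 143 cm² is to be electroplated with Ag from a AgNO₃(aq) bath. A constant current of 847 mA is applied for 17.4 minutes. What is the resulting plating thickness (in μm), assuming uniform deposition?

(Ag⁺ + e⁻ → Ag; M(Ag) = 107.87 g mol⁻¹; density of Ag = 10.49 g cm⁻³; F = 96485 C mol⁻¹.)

6.59 μm

Q = I·t = 0.8470 × 1044.0 = 884.3 C; n(e⁻) = 0.009165 mol.
n(Ag) = n(e⁻)/1 = 0.009165 mol, so m = 0.009165 × 107.87 = 0.9886 g.
Volume = m/ρ = 0.9886 / 10.49 = 0.09424 cm³.
Thickness = V/A = 0.09424 / 143 = 6.59 × 10⁻⁴ cm = 6.59 μm.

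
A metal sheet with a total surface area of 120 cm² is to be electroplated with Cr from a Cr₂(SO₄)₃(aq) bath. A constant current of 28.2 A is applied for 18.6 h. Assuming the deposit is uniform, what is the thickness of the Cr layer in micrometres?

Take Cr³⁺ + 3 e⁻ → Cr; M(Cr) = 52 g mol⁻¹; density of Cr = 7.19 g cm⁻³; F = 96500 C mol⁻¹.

3930 μm

Q = I·t = 28.20 × 66960 = 1888000 C; n(e⁻) = 19.57 mol.
n(Cr) = n(e⁻)/3 = 6.523 mol, so m = 6.523 × 52 = 339.2 g.
Volume = m/ρ = 339.2 / 7.19 = 47.17 cm³.
Thickness = V/A = 47.17 / 120 = 0.393 cm = 3930 μm.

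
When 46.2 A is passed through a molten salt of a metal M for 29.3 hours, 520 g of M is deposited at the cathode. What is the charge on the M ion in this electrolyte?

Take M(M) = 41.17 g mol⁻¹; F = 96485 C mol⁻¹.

Q = I·t = 46.20 A × 105480 s = 4873000 C, so n(e⁻) = 4873000/96485 = 50.51 mol.
n(M) deposited = 520 / 41.17 = 12.63 mol.
Electrons per atom = n(e⁻)/n(M) = 50.51 / 12.63 = 4.00 ≈ 4, so the ion is M⁴⁺.

+4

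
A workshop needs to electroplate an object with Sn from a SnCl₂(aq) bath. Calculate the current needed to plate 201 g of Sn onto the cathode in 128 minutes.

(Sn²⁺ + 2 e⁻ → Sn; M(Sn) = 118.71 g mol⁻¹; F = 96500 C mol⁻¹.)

42.6 A

n(Sn) = 201 / 118.71 = 1.693 mol.
n(e⁻) = 2 × 1.693 = 3.386 mol.
Q = n(e⁻)·F = 3.386 × 96500 = 326800 C.
I = Q/t = 326800 / 7680.0 s = 42.6 A.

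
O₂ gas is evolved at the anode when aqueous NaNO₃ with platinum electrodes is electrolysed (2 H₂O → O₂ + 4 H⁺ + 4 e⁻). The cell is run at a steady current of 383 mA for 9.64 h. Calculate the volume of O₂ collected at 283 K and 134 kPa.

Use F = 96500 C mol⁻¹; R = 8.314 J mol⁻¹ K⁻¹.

0.605 L

Q = I·t = 0.3830 A × 34704 s = 13290 C.
n(e⁻) = Q/F = 13290 / 96500 = 0.1377 mol.
4 electrons are transferred per O₂ molecule, so n(O₂) = 0.1377 / 4 = 0.03443 mol.
V = nRT/P = (0.03443 × 8.314 × 283) / (134 × 10³ Pa) = 6.05 × 10⁻⁴ m³ = 0.605 L.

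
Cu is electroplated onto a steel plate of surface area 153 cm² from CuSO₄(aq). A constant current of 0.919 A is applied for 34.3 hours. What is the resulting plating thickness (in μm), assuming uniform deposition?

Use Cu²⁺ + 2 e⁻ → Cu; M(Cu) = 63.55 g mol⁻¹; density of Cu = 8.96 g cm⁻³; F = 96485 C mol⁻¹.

Q = I·t = 0.9190 × 123480 = 113500 C; n(e⁻) = 1.176 mol.
n(Cu) = n(e⁻)/2 = 0.5881 mol, so m = 0.5881 × 63.55 = 37.37 g.
Volume = m/ρ = 37.37 / 8.96 = 4.171 cm³.
Thickness = V/A = 4.171 / 153 = 0.0273 cm = 273 μm.

273 μm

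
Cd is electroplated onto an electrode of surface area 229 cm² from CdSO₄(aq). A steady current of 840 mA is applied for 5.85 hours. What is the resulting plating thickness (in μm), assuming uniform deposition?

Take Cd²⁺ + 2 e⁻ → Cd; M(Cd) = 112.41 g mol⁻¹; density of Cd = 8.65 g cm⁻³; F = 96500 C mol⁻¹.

Q = I·t = 0.8400 × 21060 = 17690 C; n(e⁻) = 0.1833 mol.
n(Cd) = n(e⁻)/2 = 0.09166 mol, so m = 0.09166 × 112.41 = 10.30 g.
Volume = m/ρ = 10.30 / 8.65 = 1.191 cm³.
Thickness = V/A = 1.191 / 229 = 0.00520 cm = 52.0 μm.

52.0 μm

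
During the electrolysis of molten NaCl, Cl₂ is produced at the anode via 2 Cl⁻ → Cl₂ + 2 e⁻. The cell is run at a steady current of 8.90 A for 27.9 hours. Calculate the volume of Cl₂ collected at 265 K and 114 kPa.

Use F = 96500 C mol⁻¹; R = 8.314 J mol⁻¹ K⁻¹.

89.5 L

Q = I·t = 8.900 A × 100440 s = 893900 C.
n(e⁻) = Q/F = 893900 / 96500 = 9.263 mol.
2 electrons are transferred per Cl₂ molecule, so n(Cl₂) = 9.263 / 2 = 4.632 mol.
V = nRT/P = (4.632 × 8.314 × 265) / (114 × 10³ Pa) = 0.0895 m³ = 89.5 L.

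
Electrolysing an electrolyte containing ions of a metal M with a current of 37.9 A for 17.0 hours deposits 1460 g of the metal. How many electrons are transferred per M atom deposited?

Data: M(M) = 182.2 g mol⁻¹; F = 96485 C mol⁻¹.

Q = I·t = 37.90 A × 61200 s = 2319000 C, so n(e⁻) = 2319000/96485 = 24.04 mol.
n(M) deposited = 1460 / 182.2 = 8.013 mol.
Electrons per atom = n(e⁻)/n(M) = 24.04 / 8.013 = 3.00 ≈ 3, so the ion is M³⁺.

3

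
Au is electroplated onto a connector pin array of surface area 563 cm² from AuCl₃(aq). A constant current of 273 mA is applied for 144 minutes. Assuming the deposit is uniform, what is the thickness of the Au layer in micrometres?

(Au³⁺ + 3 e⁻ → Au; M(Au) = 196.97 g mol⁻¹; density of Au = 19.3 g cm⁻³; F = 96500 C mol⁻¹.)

1.48 μm

Q = I·t = 0.2730 × 8640.0 = 2359 C; n(e⁻) = 0.02444 mol.
n(Au) = n(e⁻)/3 = 0.008148 mol, so m = 0.008148 × 196.97 = 1.605 g.
Volume = m/ρ = 1.605 / 19.3 = 0.08315 cm³.
Thickness = V/A = 0.08315 / 563 = 1.48 × 10⁻⁴ cm = 1.48 μm.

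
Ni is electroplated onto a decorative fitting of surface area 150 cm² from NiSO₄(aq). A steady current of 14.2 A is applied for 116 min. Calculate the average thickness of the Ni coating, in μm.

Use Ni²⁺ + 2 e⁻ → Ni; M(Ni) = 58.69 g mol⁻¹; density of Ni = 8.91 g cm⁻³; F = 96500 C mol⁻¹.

Q = I·t = 14.20 × 6960.0 = 98830 C; n(e⁻) = 1.024 mol.
n(Ni) = n(e⁻)/2 = 0.5121 mol, so m = 0.5121 × 58.69 = 30.05 g.
Volume = m/ρ = 30.05 / 8.91 = 3.373 cm³.
Thickness = V/A = 3.373 / 150 = 0.0225 cm = 225 μm.

225 μm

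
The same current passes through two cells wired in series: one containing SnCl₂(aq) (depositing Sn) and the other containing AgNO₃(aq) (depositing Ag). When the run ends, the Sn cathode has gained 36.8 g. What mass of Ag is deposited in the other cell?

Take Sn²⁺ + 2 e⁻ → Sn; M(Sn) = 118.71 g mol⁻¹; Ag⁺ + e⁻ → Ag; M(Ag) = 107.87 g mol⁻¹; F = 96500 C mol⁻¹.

66.9 g

n(Sn) = 36.8 / 118.71 = 0.3100 mol.
Since Sn²⁺ + 2 e⁻ → Sn, n(e⁻) passed = 2 × 0.3100 = 0.6200 mol.
Cells in series carry the same charge, so the same 0.6200 mol of electrons passes through cell 2.
Ag⁺ + e⁻ → Ag, so n(Ag) = 0.6200 / 1 = 0.6200 mol.
m(Ag) = 0.6200 × 107.87 = 66.9 g.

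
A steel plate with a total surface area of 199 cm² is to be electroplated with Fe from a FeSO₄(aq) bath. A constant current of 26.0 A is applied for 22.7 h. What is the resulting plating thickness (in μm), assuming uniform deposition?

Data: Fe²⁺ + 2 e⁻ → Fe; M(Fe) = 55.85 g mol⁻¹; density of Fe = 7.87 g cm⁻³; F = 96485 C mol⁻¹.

Q = I·t = 26.00 × 81720 = 2125000 C; n(e⁻) = 22.02 mol.
n(Fe) = n(e⁻)/2 = 11.01 mol, so m = 11.01 × 55.85 = 614.9 g.
Volume = m/ρ = 614.9 / 7.87 = 78.14 cm³.
Thickness = V/A = 78.14 / 199 = 0.393 cm = 3930 μm.

3930 μm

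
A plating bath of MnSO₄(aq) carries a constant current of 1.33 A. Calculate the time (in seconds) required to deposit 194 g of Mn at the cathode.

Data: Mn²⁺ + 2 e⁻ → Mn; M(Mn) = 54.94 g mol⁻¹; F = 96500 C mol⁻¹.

n(Mn) = m/M = 194 / 54.94 = 3.531 mol.
Each Mn atom requires 2 electrons, so n(e⁻) = 2 × 3.531 = 7.062 mol.
Q = n(e⁻)·F = 7.062 × 96500 = 681500 C.
t = Q/I = 681500 / 1.330 A = 512400 s.

5.12 × 10⁵ s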